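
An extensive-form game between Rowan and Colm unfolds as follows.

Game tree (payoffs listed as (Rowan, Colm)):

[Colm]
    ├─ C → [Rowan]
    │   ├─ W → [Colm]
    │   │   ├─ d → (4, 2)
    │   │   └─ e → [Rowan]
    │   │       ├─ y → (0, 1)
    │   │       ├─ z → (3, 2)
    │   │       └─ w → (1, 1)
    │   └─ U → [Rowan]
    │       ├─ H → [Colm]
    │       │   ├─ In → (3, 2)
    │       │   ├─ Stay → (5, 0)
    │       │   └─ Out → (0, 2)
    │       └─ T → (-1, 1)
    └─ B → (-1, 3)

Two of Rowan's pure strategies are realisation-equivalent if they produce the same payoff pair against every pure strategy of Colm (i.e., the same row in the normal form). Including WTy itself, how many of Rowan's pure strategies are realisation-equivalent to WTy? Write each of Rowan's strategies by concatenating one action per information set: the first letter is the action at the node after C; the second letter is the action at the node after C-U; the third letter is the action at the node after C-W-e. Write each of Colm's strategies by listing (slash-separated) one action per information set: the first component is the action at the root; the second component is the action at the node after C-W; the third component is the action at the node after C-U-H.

2

Row for WTy (columns C/d/In, C/d/Stay, C/d/Out, C/e/In, C/e/Stay, C/e/Out, B/d/In, B/d/Stay, B/d/Out, B/e/In, B/e/Stay, B/e/Out): (4,2) (4,2) (4,2) (0,1) (0,1) (0,1) (-1,3) (-1,3) (-1,3) (-1,3) (-1,3) (-1,3).
Under WTy, Rowan's choice at the node after C-U can never be reached regardless of what Colm does, so varying those choices leaves every outcome unchanged.
Holding the reachable choices fixed and varying the unreachable one freely already gives 2 equivalent strategies.
No other strategy reproduces this row, so those 2 are the full class: WHy, WTy.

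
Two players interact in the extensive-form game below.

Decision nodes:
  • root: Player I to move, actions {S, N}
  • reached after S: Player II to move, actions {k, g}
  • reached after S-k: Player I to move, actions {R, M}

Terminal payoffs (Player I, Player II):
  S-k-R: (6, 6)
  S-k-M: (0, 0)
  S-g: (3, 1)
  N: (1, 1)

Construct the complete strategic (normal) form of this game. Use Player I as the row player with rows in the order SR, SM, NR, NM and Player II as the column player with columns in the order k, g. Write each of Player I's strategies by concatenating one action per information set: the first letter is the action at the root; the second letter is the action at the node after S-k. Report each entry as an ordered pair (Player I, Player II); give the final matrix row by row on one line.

Row SR: k→(6,6), g→(3,1)
Row SM: k→(0,0), g→(3,1)
Row NR: k→(1,1), g→(1,1)
Row NM: k→(1,1), g→(1,1)

SR: (6,6) (3,1) | SM: (0,0) (3,1) | NR: (1,1) (1,1) | NM: (1,1) (1,1)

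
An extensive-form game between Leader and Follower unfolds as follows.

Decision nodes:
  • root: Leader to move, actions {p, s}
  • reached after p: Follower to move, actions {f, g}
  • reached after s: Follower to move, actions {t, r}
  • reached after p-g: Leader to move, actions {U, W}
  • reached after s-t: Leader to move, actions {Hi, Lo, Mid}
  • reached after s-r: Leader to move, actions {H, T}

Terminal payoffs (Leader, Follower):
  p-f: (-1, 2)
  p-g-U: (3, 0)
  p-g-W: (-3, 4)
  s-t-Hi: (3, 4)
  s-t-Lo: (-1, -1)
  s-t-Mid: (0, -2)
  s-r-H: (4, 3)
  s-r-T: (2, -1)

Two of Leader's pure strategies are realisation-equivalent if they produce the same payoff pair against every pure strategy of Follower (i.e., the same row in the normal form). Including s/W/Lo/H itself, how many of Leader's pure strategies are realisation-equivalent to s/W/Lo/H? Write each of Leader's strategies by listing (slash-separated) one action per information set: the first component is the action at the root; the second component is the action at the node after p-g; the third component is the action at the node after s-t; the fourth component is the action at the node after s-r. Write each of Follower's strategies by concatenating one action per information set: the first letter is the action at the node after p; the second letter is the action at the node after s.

2

Row for s/W/Lo/H (columns ft, fr, gt, gr): (-1,-1) (4,3) (-1,-1) (4,3).
Under s/W/Lo/H, Leader's choice at the node after p-g can never be reached regardless of what Follower does, so varying those choices leaves every outcome unchanged.
Holding the reachable choices fixed and varying the unreachable one freely already gives 2 equivalent strategies.
No other strategy reproduces this row, so those 2 are the full class: s/U/Lo/H, s/W/Lo/H.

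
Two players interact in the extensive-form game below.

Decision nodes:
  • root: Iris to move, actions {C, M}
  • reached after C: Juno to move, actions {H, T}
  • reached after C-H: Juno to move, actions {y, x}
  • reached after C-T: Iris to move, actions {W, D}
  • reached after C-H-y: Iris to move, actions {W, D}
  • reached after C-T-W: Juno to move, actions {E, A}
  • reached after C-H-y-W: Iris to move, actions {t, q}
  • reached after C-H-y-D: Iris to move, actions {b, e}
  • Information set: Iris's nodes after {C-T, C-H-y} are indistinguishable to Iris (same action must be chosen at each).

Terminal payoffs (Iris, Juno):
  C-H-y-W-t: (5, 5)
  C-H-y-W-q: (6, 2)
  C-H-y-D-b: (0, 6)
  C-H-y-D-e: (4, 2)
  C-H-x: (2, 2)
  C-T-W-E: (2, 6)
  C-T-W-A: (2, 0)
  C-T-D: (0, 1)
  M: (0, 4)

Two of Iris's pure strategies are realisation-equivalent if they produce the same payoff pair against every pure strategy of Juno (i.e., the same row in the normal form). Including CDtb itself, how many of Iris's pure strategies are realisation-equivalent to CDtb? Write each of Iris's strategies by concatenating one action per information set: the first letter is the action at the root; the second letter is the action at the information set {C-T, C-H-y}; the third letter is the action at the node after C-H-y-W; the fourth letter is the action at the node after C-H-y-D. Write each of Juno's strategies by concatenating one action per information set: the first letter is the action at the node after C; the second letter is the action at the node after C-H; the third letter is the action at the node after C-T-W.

2

Row for CDtb (columns HyE, HyA, HxE, HxA, TyE, TyA, TxE, TxA): (0,6) (0,6) (2,2) (2,2) (0,1) (0,1) (0,1) (0,1).
Under CDtb, Iris's choice at the node after C-H-y-W can never be reached regardless of what Juno does, so varying those choices leaves every outcome unchanged.
Holding the reachable choices fixed and varying the unreachable one freely already gives 2 equivalent strategies.
No other strategy reproduces this row, so those 2 are the full class: CDtb, CDqb.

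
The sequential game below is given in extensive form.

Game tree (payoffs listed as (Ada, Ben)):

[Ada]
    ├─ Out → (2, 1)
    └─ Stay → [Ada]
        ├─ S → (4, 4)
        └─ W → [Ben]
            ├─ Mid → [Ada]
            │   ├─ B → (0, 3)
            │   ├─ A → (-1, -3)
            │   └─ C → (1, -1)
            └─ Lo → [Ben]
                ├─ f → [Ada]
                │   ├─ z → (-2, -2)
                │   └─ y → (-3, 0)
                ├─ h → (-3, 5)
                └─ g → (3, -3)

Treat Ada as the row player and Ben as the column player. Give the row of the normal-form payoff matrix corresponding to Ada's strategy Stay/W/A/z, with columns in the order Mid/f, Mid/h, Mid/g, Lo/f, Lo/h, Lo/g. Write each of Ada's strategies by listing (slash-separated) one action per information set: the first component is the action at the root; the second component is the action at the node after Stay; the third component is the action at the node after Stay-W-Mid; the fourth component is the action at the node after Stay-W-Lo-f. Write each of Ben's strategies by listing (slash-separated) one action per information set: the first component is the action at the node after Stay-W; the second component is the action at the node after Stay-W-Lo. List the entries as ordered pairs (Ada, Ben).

vs Mid/f: Ada plays Stay → Ada plays W at [Stay] → Ben plays Mid at [Stay-W] → Ada plays A at [Stay-W-Mid] → (-1, -3)
vs Mid/h: Ada plays Stay → Ada plays W at [Stay] → Ben plays Mid at [Stay-W] → Ada plays A at [Stay-W-Mid] → (-1, -3)
vs Mid/g: Ada plays Stay → Ada plays W at [Stay] → Ben plays Mid at [Stay-W] → Ada plays A at [Stay-W-Mid] → (-1, -3)
vs Lo/f: Ada plays Stay → Ada plays W at [Stay] → Ben plays Lo at [Stay-W] → Ben plays f at [Stay-W-Lo] → Ada plays z at [Stay-W-Lo-f] → (-2, -2)
vs Lo/h: Ada plays Stay → Ada plays W at [Stay] → Ben plays Lo at [Stay-W] → Ben plays h at [Stay-W-Lo] → (-3, 5)
vs Lo/g: Ada plays Stay → Ada plays W at [Stay] → Ben plays Lo at [Stay-W] → Ben plays g at [Stay-W-Lo] → (3, -3)

(-1,-3) (-1,-3) (-1,-3) (-2,-2) (-3,5) (3,-3)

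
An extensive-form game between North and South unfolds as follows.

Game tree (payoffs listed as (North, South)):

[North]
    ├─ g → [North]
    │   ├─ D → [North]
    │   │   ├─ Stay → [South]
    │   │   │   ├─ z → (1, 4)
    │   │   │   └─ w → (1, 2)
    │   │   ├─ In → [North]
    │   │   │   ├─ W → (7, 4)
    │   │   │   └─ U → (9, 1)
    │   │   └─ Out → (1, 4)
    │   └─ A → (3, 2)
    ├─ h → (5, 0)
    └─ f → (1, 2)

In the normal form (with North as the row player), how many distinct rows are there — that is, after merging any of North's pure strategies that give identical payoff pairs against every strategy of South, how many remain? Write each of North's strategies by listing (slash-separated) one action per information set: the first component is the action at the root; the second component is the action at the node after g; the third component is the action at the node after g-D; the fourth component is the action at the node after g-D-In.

7

North has 36 pure strategies: g/D/Stay/W, g/D/Stay/U, g/D/In/W, g/D/In/U, g/D/Out/W, g/D/Out/U, g/A/Stay/W, g/A/Stay/U, g/A/In/W, g/A/In/U, g/A/Out/W, g/A/Out/U, h/D/Stay/W, h/D/Stay/U, h/D/In/W, h/D/In/U, h/D/Out/W, h/D/Out/U, h/A/Stay/W, h/A/Stay/U, h/A/In/W, h/A/In/U, h/A/Out/W, h/A/Out/U, f/D/Stay/W, f/D/Stay/U, f/D/In/W, f/D/In/U, f/D/Out/W, f/D/Out/U, f/A/Stay/W, f/A/Stay/U, f/A/In/W, f/A/In/U, f/A/Out/W, f/A/Out/U. Columns: z, w.
{g/D/Stay/W, g/D/Stay/U} → row (1,4) (1,2)
{g/D/In/W} → row (7,4) (7,4)
{g/D/In/U} → row (9,1) (9,1)
{g/D/Out/W, g/D/Out/U} → row (1,4) (1,4)
{g/A/Stay/W, g/A/Stay/U, g/A/In/W, g/A/In/U, g/A/Out/W, g/A/Out/U} → row (3,2) (3,2)
{h/D/Stay/W, h/D/Stay/U, h/D/In/W, h/D/In/U, h/D/Out/W, h/D/Out/U, h/A/Stay/W, h/A/Stay/U, h/A/In/W, h/A/In/U, h/A/Out/W, h/A/Out/U} → row (5,0) (5,0)
{f/D/Stay/W, f/D/Stay/U, f/D/In/W, f/D/In/U, f/D/Out/W, f/D/Out/U, f/A/Stay/W, f/A/Stay/U, f/A/In/W, f/A/In/U, f/A/Out/W, f/A/Out/U} → row (1,2) (1,2)
That's 7 distinct rows out of 36 strategies.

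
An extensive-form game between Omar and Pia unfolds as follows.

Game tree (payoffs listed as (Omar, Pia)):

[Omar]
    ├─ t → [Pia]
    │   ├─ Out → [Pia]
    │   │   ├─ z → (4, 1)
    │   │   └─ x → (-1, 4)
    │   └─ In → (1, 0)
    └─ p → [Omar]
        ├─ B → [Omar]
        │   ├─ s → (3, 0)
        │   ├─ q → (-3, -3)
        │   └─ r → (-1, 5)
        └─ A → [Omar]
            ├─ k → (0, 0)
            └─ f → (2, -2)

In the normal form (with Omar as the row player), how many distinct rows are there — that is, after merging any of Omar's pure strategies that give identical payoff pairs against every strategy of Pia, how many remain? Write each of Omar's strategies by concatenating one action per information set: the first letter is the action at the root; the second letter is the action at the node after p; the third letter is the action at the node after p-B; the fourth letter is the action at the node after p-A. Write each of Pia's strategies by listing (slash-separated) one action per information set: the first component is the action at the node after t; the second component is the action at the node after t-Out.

Omar has 24 pure strategies: tBsk, tBsf, tBqk, tBqf, tBrk, tBrf, tAsk, tAsf, tAqk, tAqf, tArk, tArf, pBsk, pBsf, pBqk, pBqf, pBrk, pBrf, pAsk, pAsf, pAqk, pAqf, pArk, pArf. Columns: Out/z, Out/x, In/z, In/x.
{tBsk, tBsf, tBqk, tBqf, tBrk, tBrf, tAsk, tAsf, tAqk, tAqf, tArk, tArf} → row (4,1) (-1,4) (1,0) (1,0)
{pBsk, pBsf} → row (3,0) (3,0) (3,0) (3,0)
{pBqk, pBqf} → row (-3,-3) (-3,-3) (-3,-3) (-3,-3)
{pBrk, pBrf} → row (-1,5) (-1,5) (-1,5) (-1,5)
{pAsk, pAqk, pArk} → row (0,0) (0,0) (0,0) (0,0)
{pAsf, pAqf, pArf} → row (2,-2) (2,-2) (2,-2) (2,-2)
That's 6 distinct rows out of 24 strategies.

6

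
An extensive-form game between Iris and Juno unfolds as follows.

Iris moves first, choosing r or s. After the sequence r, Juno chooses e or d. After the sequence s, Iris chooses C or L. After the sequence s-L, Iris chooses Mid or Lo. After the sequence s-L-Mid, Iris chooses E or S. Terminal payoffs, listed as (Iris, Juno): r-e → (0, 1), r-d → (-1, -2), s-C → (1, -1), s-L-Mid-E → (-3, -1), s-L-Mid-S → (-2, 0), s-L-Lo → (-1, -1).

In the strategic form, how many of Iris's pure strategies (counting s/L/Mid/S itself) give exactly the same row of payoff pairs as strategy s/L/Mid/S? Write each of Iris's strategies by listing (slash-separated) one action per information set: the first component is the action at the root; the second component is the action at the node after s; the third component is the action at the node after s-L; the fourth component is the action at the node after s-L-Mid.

1

Row for s/L/Mid/S (columns e, d): (-2,0) (-2,0).
Every one of Iris's information sets is on the play path for some reply by Juno when Iris follows s/L/Mid/S.
Changing the action at any of them therefore changes at least one column, so only s/L/Mid/S itself gives this row.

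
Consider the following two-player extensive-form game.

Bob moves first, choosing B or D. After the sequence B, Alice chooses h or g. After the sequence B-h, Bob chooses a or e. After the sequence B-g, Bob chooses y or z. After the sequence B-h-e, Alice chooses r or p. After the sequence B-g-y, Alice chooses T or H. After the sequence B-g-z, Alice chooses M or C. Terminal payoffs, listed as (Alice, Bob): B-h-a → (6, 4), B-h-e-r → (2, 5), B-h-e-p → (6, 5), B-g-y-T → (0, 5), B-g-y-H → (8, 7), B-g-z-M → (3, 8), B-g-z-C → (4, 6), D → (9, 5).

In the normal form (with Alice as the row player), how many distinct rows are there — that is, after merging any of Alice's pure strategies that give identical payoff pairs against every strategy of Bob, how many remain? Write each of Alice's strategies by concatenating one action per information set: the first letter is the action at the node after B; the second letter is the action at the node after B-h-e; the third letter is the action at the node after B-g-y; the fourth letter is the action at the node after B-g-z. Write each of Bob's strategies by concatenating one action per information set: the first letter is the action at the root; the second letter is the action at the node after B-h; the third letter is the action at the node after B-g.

Alice has 16 pure strategies: hrTM, hrTC, hrHM, hrHC, hpTM, hpTC, hpHM, hpHC, grTM, grTC, grHM, grHC, gpTM, gpTC, gpHM, gpHC. Columns: Bay, Baz, Bey, Bez, Day, Daz, Dey, Dez.
{hrTM, hrTC, hrHM, hrHC} → row (6,4) (6,4) (2,5) (2,5) (9,5) (9,5) (9,5) (9,5)
{hpTM, hpTC, hpHM, hpHC} → row (6,4) (6,4) (6,5) (6,5) (9,5) (9,5) (9,5) (9,5)
{grTM, gpTM} → row (0,5) (3,8) (0,5) (3,8) (9,5) (9,5) (9,5) (9,5)
{grTC, gpTC} → row (0,5) (4,6) (0,5) (4,6) (9,5) (9,5) (9,5) (9,5)
{grHM, gpHM} → row (8,7) (3,8) (8,7) (3,8) (9,5) (9,5) (9,5) (9,5)
{grHC, gpHC} → row (8,7) (4,6) (8,7) (4,6) (9,5) (9,5) (9,5) (9,5)
That's 6 distinct rows out of 16 strategies.

6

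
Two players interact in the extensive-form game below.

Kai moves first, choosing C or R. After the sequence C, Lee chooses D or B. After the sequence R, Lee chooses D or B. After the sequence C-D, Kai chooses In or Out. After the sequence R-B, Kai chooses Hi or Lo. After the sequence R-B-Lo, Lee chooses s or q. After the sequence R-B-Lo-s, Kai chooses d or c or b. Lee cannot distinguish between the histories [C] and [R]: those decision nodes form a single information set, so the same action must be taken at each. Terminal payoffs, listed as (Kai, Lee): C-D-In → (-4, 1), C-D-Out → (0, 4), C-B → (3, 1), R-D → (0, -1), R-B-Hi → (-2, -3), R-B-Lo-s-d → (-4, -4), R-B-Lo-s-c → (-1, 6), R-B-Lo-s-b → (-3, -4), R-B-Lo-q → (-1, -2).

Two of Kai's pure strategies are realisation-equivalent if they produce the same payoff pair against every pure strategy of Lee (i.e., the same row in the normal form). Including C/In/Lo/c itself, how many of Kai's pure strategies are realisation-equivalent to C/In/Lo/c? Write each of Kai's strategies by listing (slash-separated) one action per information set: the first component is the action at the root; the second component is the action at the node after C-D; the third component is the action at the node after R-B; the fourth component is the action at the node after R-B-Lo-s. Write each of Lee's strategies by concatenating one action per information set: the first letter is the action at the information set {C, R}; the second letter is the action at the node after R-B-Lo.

6

Row for C/In/Lo/c (columns Ds, Dq, Bs, Bq): (-4,1) (-4,1) (3,1) (3,1).
Under C/In/Lo/c, Kai's choice at the node after R-B and at the node after R-B-Lo-s can never be reached regardless of what Lee does, so varying those choices leaves every outcome unchanged.
Holding the reachable choices fixed and varying the unreachable ones freely already gives 2 × 3 = 6 equivalent strategies.
No other strategy reproduces this row, so those 6 are the full class: C/In/Hi/d, C/In/Hi/c, C/In/Hi/b, C/In/Lo/d, C/In/Lo/c, C/In/Lo/b.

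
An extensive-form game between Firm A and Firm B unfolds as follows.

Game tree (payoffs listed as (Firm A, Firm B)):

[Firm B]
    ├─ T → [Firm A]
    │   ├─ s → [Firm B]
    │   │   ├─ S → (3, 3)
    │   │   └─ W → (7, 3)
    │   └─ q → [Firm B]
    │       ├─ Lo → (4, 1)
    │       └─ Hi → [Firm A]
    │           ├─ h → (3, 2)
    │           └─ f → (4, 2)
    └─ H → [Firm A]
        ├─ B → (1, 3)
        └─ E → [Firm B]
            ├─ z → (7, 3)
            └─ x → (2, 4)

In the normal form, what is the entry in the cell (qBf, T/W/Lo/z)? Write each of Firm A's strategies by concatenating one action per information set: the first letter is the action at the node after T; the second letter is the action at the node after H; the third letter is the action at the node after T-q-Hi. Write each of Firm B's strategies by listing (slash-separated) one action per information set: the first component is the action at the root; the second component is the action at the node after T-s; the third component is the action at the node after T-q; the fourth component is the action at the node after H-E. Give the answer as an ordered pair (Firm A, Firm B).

Trace the play path from the root:
  Firm B plays T
  Firm A plays q at [T]
  Firm B plays Lo at [T-q]
→ terminal payoff (4, 1).
(Firm A's choice at the node after H is never reached on this path, so it doesn't affect the outcome.)

(4, 1)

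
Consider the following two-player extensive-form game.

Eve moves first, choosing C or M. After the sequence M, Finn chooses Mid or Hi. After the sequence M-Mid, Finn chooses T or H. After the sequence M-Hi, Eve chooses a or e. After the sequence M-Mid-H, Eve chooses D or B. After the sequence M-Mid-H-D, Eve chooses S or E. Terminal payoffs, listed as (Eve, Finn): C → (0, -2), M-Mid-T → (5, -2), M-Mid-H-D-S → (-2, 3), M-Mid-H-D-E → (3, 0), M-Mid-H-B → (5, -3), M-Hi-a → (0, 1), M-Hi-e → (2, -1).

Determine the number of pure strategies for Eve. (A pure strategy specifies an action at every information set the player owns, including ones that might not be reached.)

Eve owns the root with actions {C, M} — two choices.
Eve owns the node after M-Hi with actions {a, e} — two choices.
Eve owns the node after M-Mid-H with actions {D, B} — two choices.
Eve owns the node after M-Mid-H-D with actions {S, E} — two choices.
A pure strategy fixes one action at each information set independently, so the count is the product 2 × 2 × 2 × 2 = 16.
(For reference, Finn has 4 pure strategies, giving a 16×4 normal-form matrix.)

16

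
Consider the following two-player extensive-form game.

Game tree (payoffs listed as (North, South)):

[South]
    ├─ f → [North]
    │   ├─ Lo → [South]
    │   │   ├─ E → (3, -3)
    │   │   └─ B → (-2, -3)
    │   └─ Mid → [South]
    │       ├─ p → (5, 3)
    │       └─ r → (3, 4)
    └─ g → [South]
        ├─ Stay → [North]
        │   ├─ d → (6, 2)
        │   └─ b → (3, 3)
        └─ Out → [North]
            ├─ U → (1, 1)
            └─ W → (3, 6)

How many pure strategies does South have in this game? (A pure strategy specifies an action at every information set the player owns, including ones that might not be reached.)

16

South owns the root with actions {f, g} — two choices.
South owns the node after g with actions {Stay, Out} — two choices.
South owns the node after f-Lo with actions {E, B} — two choices.
South owns the node after f-Mid with actions {p, r} — two choices.
A pure strategy fixes one action at each information set independently, so the count is the product 2 × 2 × 2 × 2 = 16.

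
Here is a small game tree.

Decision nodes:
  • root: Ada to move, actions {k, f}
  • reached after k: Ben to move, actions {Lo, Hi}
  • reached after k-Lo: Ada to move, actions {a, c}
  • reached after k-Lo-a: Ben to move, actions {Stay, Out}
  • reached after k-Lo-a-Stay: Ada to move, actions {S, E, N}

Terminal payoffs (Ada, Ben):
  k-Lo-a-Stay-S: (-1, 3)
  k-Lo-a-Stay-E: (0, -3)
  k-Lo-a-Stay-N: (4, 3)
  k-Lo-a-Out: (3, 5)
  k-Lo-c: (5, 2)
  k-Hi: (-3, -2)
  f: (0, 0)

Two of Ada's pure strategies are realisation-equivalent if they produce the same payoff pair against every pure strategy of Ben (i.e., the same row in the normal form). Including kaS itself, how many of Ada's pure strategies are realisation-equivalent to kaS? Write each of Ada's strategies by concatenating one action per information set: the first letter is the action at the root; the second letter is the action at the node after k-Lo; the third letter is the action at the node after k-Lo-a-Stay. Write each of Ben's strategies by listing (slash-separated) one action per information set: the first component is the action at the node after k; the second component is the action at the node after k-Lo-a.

1

Row for kaS (columns Lo/Stay, Lo/Out, Hi/Stay, Hi/Out): (-1,3) (3,5) (-3,-2) (-3,-2).
Every one of Ada's information sets is on the play path for some reply by Ben when Ada follows kaS.
Changing the action at any of them therefore changes at least one column, so only kaS itself gives this row.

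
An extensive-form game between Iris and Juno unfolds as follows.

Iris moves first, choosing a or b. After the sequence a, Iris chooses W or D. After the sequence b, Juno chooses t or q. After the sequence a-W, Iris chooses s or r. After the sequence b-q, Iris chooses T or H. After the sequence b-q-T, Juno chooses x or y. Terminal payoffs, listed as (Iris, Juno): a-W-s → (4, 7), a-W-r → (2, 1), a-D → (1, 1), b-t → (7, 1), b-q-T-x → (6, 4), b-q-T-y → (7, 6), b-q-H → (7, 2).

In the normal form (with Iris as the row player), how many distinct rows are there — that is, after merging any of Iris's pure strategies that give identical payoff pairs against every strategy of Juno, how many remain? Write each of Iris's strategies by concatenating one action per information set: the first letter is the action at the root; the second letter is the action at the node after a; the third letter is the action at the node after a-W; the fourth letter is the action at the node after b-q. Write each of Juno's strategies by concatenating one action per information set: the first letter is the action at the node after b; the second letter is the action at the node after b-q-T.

Iris has 16 pure strategies: aWsT, aWsH, aWrT, aWrH, aDsT, aDsH, aDrT, aDrH, bWsT, bWsH, bWrT, bWrH, bDsT, bDsH, bDrT, bDrH. Columns: tx, ty, qx, qy.
{aWsT, aWsH} → row (4,7) (4,7) (4,7) (4,7)
{aWrT, aWrH} → row (2,1) (2,1) (2,1) (2,1)
{aDsT, aDsH, aDrT, aDrH} → row (1,1) (1,1) (1,1) (1,1)
{bWsT, bWrT, bDsT, bDrT} → row (7,1) (7,1) (6,4) (7,6)
{bWsH, bWrH, bDsH, bDrH} → row (7,1) (7,1) (7,2) (7,2)
That's 5 distinct rows out of 16 strategies.

5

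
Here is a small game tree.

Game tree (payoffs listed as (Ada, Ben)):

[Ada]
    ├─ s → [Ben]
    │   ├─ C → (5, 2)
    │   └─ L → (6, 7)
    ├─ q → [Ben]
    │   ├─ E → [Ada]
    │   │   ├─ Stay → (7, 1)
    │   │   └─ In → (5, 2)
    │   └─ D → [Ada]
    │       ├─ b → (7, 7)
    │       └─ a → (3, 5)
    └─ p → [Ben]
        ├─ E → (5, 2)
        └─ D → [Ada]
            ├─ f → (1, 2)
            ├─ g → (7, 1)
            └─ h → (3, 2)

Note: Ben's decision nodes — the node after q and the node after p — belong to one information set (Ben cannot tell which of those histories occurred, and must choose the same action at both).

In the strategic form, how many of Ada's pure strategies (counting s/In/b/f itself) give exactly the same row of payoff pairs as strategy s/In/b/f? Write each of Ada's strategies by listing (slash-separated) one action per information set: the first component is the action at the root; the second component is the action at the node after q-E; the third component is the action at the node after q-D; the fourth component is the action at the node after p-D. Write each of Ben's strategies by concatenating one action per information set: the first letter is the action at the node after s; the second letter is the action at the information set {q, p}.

Row for s/In/b/f (columns CE, CD, LE, LD): (5,2) (5,2) (6,7) (6,7).
Under s/In/b/f, Ada's choice at the node after q-E and at the node after q-D and at the node after p-D can never be reached regardless of what Ben does, so varying those choices leaves every outcome unchanged.
Holding the reachable choices fixed and varying the unreachable ones freely already gives 2 × 2 × 3 = 12 equivalent strategies.
No other strategy reproduces this row, so those 12 are the full class: s/Stay/b/f, s/Stay/b/g, s/Stay/b/h, s/Stay/a/f, s/Stay/a/g, s/Stay/a/h, s/In/b/f, s/In/b/g, s/In/b/h, s/In/a/f, s/In/a/g, s/In/a/h.

12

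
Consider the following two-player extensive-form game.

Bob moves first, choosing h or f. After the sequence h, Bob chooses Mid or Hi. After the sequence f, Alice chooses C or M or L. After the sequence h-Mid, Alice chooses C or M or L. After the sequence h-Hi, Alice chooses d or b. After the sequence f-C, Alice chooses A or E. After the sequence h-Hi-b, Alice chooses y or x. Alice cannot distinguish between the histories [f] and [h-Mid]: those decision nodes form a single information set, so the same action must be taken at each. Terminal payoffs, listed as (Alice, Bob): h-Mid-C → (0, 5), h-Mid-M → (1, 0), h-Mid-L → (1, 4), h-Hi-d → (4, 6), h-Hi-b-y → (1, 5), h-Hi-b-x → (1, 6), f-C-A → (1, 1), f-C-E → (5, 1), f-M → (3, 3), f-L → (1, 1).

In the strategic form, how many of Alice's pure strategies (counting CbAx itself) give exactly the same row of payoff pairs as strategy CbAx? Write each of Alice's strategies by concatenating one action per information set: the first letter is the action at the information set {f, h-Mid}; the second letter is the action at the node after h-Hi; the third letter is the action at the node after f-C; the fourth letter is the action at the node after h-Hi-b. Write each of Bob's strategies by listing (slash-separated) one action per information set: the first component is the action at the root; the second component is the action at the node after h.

1

Row for CbAx (columns h/Mid, h/Hi, f/Mid, f/Hi): (0,5) (1,6) (1,1) (1,1).
Every one of Alice's information sets is on the play path for some reply by Bob when Alice follows CbAx.
Changing the action at any of them therefore changes at least one column, so only CbAx itself gives this row.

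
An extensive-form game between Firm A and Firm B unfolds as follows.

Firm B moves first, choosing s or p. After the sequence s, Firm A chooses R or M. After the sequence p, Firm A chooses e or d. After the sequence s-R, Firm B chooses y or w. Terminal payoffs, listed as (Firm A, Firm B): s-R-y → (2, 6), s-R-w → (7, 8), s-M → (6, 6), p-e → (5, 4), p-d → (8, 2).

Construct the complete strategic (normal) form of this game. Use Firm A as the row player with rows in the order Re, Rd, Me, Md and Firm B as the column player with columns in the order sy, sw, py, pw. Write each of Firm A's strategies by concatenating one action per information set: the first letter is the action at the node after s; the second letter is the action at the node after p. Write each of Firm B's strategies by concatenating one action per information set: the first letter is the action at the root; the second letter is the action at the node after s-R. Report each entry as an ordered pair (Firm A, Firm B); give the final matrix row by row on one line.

Re: (2,6) (7,8) (5,4) (5,4) | Rd: (2,6) (7,8) (8,2) (8,2) | Me: (6,6) (6,6) (5,4) (5,4) | Md: (6,6) (6,6) (8,2) (8,2)

Row Re: sy→(2,6), sw→(7,8), py→(5,4), pw→(5,4)
Row Rd: sy→(2,6), sw→(7,8), py→(8,2), pw→(8,2)
Row Me: sy→(6,6), sw→(6,6), py→(5,4), pw→(5,4)
Row Md: sy→(6,6), sw→(6,6), py→(8,2), pw→(8,2)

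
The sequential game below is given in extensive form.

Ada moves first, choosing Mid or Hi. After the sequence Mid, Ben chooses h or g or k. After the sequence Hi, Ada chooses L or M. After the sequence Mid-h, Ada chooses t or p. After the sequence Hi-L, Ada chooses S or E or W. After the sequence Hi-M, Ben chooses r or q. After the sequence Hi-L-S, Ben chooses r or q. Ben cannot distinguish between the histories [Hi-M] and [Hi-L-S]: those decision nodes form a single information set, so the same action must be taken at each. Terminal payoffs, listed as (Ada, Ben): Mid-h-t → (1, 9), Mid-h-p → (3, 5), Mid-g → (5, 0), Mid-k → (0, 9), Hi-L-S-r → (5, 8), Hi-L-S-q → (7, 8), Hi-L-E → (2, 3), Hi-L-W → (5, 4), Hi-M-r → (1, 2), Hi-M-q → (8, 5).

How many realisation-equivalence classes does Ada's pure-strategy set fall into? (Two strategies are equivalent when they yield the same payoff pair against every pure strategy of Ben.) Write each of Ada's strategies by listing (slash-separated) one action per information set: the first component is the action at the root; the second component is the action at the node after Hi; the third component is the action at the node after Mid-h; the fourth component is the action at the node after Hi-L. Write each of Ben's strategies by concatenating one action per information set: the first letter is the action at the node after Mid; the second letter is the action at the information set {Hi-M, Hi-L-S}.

Ada has 24 pure strategies: Mid/L/t/S, Mid/L/t/E, Mid/L/t/W, Mid/L/p/S, Mid/L/p/E, Mid/L/p/W, Mid/M/t/S, Mid/M/t/E, Mid/M/t/W, Mid/M/p/S, Mid/M/p/E, Mid/M/p/W, Hi/L/t/S, Hi/L/t/E, Hi/L/t/W, Hi/L/p/S, Hi/L/p/E, Hi/L/p/W, Hi/M/t/S, Hi/M/t/E, Hi/M/t/W, Hi/M/p/S, Hi/M/p/E, Hi/M/p/W. Columns: hr, hq, gr, gq, kr, kq.
{Mid/L/t/S, Mid/L/t/E, Mid/L/t/W, Mid/M/t/S, Mid/M/t/E, Mid/M/t/W} → row (1,9) (1,9) (5,0) (5,0) (0,9) (0,9)
{Mid/L/p/S, Mid/L/p/E, Mid/L/p/W, Mid/M/p/S, Mid/M/p/E, Mid/M/p/W} → row (3,5) (3,5) (5,0) (5,0) (0,9) (0,9)
{Hi/L/t/S, Hi/L/p/S} → row (5,8) (7,8) (5,8) (7,8) (5,8) (7,8)
{Hi/L/t/E, Hi/L/p/E} → row (2,3) (2,3) (2,3) (2,3) (2,3) (2,3)
{Hi/L/t/W, Hi/L/p/W} → row (5,4) (5,4) (5,4) (5,4) (5,4) (5,4)
{Hi/M/t/S, Hi/M/t/E, Hi/M/t/W, Hi/M/p/S, Hi/M/p/E, Hi/M/p/W} → row (1,2) (8,5) (1,2) (8,5) (1,2) (8,5)
That's 6 distinct rows out of 24 strategies.

6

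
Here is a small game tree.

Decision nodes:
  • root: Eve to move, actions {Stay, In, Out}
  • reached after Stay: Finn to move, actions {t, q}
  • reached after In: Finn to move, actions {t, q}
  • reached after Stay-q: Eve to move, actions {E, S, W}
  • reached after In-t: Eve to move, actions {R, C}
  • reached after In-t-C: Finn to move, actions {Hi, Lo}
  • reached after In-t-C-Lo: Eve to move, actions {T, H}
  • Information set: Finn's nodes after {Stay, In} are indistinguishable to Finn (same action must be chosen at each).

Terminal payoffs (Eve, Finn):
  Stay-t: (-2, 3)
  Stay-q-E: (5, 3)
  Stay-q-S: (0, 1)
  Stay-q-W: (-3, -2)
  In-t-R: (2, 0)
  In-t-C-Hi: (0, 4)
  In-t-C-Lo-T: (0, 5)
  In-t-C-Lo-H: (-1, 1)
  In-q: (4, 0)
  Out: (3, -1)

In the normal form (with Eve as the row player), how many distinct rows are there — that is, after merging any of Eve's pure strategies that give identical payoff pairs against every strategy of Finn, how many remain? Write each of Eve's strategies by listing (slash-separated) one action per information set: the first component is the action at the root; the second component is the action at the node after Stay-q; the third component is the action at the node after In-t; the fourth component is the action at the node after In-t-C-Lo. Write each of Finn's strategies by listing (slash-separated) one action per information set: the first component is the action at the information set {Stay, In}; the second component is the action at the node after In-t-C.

Eve has 36 pure strategies: Stay/E/R/T, Stay/E/R/H, Stay/E/C/T, Stay/E/C/H, Stay/S/R/T, Stay/S/R/H, Stay/S/C/T, Stay/S/C/H, Stay/W/R/T, Stay/W/R/H, Stay/W/C/T, Stay/W/C/H, In/E/R/T, In/E/R/H, In/E/C/T, In/E/C/H, In/S/R/T, In/S/R/H, In/S/C/T, In/S/C/H, In/W/R/T, In/W/R/H, In/W/C/T, In/W/C/H, Out/E/R/T, Out/E/R/H, Out/E/C/T, Out/E/C/H, Out/S/R/T, Out/S/R/H, Out/S/C/T, Out/S/C/H, Out/W/R/T, Out/W/R/H, Out/W/C/T, Out/W/C/H. Columns: t/Hi, t/Lo, q/Hi, q/Lo.
{Stay/E/R/T, Stay/E/R/H, Stay/E/C/T, Stay/E/C/H} → row (-2,3) (-2,3) (5,3) (5,3)
{Stay/S/R/T, Stay/S/R/H, Stay/S/C/T, Stay/S/C/H} → row (-2,3) (-2,3) (0,1) (0,1)
{Stay/W/R/T, Stay/W/R/H, Stay/W/C/T, Stay/W/C/H} → row (-2,3) (-2,3) (-3,-2) (-3,-2)
{In/E/R/T, In/E/R/H, In/S/R/T, In/S/R/H, In/W/R/T, In/W/R/H} → row (2,0) (2,0) (4,0) (4,0)
{In/E/C/T, In/S/C/T, In/W/C/T} → row (0,4) (0,5) (4,0) (4,0)
{In/E/C/H, In/S/C/H, In/W/C/H} → row (0,4) (-1,1) (4,0) (4,0)
{Out/E/R/T, Out/E/R/H, Out/E/C/T, Out/E/C/H, Out/S/R/T, Out/S/R/H, Out/S/C/T, Out/S/C/H, Out/W/R/T, Out/W/R/H, Out/W/C/T, Out/W/C/H} → row (3,-1) (3,-1) (3,-1) (3,-1)
That's 7 distinct rows out of 36 strategies.

7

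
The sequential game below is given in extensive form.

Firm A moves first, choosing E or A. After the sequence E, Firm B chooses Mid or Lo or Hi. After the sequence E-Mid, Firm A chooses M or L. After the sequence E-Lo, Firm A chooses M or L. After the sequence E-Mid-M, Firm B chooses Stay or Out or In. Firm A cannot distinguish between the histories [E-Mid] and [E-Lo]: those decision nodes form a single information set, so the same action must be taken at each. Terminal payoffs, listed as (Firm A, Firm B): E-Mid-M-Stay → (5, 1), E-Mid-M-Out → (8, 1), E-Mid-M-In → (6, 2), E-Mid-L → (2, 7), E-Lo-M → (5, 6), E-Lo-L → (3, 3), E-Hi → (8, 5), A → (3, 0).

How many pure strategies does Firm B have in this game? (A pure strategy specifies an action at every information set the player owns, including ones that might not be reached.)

9

Firm B owns the node after E with actions {Mid, Lo, Hi} — three choices.
Firm B owns the node after E-Mid-M with actions {Stay, Out, In} — three choices.
A pure strategy fixes one action at each information set independently, so the count is the product 3 × 3 = 9.
(For reference, Firm A has 4 pure strategies, giving a 9×4 normal-form matrix.)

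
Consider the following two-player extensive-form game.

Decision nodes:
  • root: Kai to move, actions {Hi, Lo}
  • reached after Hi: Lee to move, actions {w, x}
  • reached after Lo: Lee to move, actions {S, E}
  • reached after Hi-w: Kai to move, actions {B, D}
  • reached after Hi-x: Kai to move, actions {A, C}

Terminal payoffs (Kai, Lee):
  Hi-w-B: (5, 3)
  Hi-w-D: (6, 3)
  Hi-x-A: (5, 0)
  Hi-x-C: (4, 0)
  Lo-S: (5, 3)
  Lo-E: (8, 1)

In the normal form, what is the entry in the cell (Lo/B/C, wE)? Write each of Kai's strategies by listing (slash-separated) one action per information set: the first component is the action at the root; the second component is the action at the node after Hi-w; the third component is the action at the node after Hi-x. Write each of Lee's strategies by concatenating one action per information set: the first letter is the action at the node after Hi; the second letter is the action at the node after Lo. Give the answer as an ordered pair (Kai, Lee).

(8, 1)

Trace the play path from the root:
  Kai plays Lo
  Lee plays E at [Lo]
→ terminal payoff (8, 1).
(Kai's choice at the node after Hi-w is never reached on this path, so it doesn't affect the outcome.)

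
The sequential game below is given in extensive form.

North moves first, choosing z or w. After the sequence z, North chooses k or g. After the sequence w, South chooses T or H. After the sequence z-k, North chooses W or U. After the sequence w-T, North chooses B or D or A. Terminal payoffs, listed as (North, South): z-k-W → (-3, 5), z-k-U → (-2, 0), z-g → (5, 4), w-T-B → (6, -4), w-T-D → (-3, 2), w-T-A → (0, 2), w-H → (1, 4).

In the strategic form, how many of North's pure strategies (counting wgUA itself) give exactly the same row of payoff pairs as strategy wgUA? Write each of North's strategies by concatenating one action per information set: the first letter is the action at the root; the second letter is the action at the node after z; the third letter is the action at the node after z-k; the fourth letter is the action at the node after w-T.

Row for wgUA (columns T, H): (0,2) (1,4).
Under wgUA, North's choice at the node after z and at the node after z-k can never be reached regardless of what South does, so varying those choices leaves every outcome unchanged.
Holding the reachable choices fixed and varying the unreachable ones freely already gives 2 × 2 = 4 equivalent strategies.
No other strategy reproduces this row, so those 4 are the full class: wkWA, wkUA, wgWA, wgUA.

4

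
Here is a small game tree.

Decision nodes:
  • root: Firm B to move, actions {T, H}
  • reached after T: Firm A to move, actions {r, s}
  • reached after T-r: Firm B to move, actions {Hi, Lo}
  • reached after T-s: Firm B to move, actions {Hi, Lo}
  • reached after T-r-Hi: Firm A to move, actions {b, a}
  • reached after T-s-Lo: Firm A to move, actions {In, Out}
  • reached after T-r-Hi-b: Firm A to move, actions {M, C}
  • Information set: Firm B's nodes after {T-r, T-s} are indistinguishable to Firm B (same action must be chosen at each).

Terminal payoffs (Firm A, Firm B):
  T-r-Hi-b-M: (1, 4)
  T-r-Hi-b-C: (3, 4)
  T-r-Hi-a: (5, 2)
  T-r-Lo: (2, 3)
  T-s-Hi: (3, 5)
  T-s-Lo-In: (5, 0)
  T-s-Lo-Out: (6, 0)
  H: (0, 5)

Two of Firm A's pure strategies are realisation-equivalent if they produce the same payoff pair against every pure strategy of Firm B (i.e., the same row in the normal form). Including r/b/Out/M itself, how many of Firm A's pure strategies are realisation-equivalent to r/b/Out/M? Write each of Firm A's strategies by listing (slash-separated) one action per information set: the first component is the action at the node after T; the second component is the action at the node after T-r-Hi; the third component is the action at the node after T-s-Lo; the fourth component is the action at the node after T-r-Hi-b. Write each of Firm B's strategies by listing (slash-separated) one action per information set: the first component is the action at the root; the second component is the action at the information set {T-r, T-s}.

2

Row for r/b/Out/M (columns T/Hi, T/Lo, H/Hi, H/Lo): (1,4) (2,3) (0,5) (0,5).
Under r/b/Out/M, Firm A's choice at the node after T-s-Lo can never be reached regardless of what Firm B does, so varying those choices leaves every outcome unchanged.
Holding the reachable choices fixed and varying the unreachable one freely already gives 2 equivalent strategies.
No other strategy reproduces this row, so those 2 are the full class: r/b/In/M, r/b/Out/M.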